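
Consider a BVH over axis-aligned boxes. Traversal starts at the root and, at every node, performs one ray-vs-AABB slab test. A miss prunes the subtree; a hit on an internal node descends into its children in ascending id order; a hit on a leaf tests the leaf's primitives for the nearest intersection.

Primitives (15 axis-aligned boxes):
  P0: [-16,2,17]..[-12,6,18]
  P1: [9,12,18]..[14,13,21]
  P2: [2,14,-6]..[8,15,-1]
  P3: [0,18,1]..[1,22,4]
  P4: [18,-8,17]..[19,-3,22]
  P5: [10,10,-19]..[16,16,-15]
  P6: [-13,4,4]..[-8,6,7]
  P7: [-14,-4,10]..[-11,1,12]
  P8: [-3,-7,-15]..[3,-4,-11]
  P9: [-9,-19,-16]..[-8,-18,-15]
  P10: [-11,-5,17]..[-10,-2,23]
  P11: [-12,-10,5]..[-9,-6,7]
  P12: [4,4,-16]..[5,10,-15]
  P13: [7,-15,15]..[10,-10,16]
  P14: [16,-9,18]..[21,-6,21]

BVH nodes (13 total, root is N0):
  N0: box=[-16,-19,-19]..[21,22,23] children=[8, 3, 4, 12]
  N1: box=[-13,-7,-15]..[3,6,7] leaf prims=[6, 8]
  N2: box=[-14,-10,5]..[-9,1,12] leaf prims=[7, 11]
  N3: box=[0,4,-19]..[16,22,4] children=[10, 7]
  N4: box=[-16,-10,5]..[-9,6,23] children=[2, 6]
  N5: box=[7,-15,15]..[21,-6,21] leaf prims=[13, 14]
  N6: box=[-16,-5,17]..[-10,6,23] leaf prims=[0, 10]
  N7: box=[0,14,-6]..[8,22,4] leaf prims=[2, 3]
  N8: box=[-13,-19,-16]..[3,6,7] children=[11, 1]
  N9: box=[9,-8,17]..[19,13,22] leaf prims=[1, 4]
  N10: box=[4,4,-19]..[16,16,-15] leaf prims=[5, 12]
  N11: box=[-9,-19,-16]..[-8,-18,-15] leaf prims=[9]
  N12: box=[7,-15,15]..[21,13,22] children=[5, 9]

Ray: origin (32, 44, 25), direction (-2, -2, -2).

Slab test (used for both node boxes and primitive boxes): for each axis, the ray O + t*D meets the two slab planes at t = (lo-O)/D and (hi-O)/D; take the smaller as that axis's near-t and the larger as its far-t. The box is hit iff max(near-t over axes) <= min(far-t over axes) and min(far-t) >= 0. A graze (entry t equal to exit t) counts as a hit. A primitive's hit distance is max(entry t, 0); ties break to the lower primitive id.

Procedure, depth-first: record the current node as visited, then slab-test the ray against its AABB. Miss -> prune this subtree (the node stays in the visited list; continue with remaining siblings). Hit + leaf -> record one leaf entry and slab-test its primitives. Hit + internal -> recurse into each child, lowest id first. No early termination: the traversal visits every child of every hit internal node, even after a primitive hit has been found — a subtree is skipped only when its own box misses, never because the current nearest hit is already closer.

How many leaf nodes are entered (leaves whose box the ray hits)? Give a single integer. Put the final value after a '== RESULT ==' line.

Trace the traversal:
N0 x:[11/2,24] y:[11,63/2] z:[1,22] -> hit [11,22], descend [3, 4, 8, 12]
  N3 x:[8,16] y:[11,20] z:[21/2,22] -> hit [11,16], descend [7, 10]
    N7 x:[12,16] y:[11,15] z:[21/2,31/2] -> hit [12,15] leaf, test {P2@t=29/2, P3(miss)}
    N10 x:[8,14] y:[14,20] z:[20,22] -> miss, prune
  N4 x:[41/2,24] y:[19,27] z:[1,10] -> miss, prune
  N8 x:[29/2,45/2] y:[19,63/2] z:[9,41/2] -> hit [19,41/2], descend [1, 11]
    N1 x:[29/2,45/2] y:[19,51/2] z:[9,20] -> hit [19,20] leaf, test {P6(miss), P8(miss)}
    N11 x:[20,41/2] y:[31,63/2] z:[20,41/2] -> miss, prune
  N12 x:[11/2,25/2] y:[31/2,59/2] z:[3/2,5] -> miss, prune

Visited [0, 3, 7, 10, 4, 8, 1, 11, 12]. Tests: 9 box, 2 leaf. Nearest: P2.

== RESULT ==
2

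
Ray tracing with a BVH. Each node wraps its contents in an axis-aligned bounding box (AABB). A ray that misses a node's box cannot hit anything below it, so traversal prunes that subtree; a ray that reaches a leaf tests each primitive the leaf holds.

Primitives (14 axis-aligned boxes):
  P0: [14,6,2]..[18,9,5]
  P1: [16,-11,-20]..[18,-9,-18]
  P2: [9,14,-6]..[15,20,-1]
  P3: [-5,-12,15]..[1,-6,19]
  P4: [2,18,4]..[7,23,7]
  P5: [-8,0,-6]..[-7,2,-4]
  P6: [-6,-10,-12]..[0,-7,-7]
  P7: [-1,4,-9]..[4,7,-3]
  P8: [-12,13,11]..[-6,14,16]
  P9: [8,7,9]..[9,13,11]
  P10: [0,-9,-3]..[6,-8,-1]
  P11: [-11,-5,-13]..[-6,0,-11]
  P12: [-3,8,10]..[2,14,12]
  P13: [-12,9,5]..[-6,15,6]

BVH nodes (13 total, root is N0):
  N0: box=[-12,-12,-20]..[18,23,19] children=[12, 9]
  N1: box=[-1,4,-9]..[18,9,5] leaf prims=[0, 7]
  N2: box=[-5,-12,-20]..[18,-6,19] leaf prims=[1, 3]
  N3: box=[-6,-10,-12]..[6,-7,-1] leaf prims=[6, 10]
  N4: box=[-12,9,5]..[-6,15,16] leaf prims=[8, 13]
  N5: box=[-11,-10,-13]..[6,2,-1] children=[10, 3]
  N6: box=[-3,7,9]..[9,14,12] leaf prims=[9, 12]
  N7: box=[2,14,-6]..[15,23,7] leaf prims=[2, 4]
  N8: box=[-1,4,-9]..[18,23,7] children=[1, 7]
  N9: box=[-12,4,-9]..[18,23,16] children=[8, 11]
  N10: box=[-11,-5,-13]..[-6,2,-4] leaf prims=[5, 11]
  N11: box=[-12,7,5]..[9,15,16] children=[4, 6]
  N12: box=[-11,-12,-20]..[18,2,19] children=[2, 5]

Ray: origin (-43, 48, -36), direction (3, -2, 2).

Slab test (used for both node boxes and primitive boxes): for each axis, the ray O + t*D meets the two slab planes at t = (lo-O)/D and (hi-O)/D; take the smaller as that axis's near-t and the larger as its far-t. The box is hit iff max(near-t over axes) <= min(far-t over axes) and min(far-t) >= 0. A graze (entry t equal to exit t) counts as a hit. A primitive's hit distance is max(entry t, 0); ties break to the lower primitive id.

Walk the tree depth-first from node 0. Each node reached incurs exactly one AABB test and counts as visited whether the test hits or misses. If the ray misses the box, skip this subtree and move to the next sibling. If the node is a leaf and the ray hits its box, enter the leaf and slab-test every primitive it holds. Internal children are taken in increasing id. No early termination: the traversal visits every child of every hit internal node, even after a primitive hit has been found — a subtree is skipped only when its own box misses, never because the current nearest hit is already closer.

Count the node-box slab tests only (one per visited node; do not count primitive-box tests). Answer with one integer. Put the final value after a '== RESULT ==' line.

Trace the traversal:
N0 x:[31/3,61/3] y:[25/2,30] z:[8,55/2] -> hit [25/2,61/3], descend [9, 12]
  N9 x:[31/3,61/3] y:[25/2,22] z:[27/2,26] -> hit [27/2,61/3], descend [8, 11]
    N8 x:[14,61/3] y:[25/2,22] z:[27/2,43/2] -> hit [14,61/3], descend [1, 7]
      N1 x:[14,61/3] y:[39/2,22] z:[27/2,41/2] -> hit [39/2,61/3] leaf, test {P0@t=39/2, P7(miss)}
      N7 x:[15,58/3] y:[25/2,17] z:[15,43/2] -> hit [15,17] leaf, test {P2(miss), P4(miss)}
    N11 x:[31/3,52/3] y:[33/2,41/2] z:[41/2,26] -> miss, prune
  N12 x:[32/3,61/3] y:[23,30] z:[8,55/2] -> miss, prune

Visited [0, 9, 8, 1, 7, 11, 12]. Tests: 7 box, 2 leaf. Nearest: P0.

== RESULT ==
7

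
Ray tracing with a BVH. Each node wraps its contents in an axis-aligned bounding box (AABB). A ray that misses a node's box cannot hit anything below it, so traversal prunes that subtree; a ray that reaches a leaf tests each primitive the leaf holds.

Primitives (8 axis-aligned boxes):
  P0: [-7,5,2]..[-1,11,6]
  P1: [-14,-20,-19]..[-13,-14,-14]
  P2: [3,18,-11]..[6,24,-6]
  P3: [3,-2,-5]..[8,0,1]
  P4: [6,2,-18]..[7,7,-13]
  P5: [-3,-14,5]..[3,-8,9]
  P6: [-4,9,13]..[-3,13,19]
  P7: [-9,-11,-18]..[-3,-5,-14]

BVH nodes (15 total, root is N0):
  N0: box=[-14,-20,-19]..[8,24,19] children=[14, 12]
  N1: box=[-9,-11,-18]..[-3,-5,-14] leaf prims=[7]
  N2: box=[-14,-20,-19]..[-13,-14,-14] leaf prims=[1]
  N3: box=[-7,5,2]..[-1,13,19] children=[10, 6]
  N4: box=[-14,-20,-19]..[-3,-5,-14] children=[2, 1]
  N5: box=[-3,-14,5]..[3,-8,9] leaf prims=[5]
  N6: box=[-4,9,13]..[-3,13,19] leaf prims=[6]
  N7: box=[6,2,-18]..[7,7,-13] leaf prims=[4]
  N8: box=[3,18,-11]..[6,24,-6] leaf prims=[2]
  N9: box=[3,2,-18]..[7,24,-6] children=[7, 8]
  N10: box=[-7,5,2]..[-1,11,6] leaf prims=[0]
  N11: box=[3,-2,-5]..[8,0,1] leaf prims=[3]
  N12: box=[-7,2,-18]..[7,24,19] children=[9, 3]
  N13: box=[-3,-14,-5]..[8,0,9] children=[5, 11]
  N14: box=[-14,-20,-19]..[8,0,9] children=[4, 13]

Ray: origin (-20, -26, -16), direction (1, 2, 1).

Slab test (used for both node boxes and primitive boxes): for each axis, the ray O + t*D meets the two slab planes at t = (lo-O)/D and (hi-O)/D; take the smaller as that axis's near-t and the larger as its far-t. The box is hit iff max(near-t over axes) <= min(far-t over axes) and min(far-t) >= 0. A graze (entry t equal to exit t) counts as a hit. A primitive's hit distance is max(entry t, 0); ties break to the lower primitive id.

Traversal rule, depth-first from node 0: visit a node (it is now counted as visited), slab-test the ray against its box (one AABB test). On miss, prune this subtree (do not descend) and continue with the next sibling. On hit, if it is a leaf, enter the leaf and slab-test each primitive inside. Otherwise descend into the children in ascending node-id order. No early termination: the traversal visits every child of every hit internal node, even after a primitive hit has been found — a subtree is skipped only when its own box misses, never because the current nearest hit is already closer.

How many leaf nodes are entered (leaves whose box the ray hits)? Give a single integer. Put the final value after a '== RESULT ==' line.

Walk:
N0 x:[6,28] y:[3,25] z:[-3,35] -> hit [6,25], descend [12, 14]
  N12 x:[13,27] y:[14,25] z:[-2,35] -> hit [14,25], descend [3, 9]
    N3 x:[13,19] y:[31/2,39/2] z:[18,35] -> hit [18,19], descend [6, 10]
      N6 x:[16,17] y:[35/2,39/2] z:[29,35] -> miss, prune
      N10 x:[13,19] y:[31/2,37/2] z:[18,22] -> hit [18,37/2] leaf, test {P0@t=18}
    N9 x:[23,27] y:[14,25] z:[-2,10] -> miss, prune
  N14 x:[6,28] y:[3,13] z:[-3,25] -> hit [6,13], descend [4, 13]
    N4 x:[6,17] y:[3,21/2] z:[-3,2] -> miss, prune
    N13 x:[17,28] y:[6,13] z:[11,25] -> miss, prune

9 AABB tests over nodes [0, 12, 3, 6, 10, 9, 14, 4, 13]; 1 leaf entered; closest P0.

== RESULT ==
1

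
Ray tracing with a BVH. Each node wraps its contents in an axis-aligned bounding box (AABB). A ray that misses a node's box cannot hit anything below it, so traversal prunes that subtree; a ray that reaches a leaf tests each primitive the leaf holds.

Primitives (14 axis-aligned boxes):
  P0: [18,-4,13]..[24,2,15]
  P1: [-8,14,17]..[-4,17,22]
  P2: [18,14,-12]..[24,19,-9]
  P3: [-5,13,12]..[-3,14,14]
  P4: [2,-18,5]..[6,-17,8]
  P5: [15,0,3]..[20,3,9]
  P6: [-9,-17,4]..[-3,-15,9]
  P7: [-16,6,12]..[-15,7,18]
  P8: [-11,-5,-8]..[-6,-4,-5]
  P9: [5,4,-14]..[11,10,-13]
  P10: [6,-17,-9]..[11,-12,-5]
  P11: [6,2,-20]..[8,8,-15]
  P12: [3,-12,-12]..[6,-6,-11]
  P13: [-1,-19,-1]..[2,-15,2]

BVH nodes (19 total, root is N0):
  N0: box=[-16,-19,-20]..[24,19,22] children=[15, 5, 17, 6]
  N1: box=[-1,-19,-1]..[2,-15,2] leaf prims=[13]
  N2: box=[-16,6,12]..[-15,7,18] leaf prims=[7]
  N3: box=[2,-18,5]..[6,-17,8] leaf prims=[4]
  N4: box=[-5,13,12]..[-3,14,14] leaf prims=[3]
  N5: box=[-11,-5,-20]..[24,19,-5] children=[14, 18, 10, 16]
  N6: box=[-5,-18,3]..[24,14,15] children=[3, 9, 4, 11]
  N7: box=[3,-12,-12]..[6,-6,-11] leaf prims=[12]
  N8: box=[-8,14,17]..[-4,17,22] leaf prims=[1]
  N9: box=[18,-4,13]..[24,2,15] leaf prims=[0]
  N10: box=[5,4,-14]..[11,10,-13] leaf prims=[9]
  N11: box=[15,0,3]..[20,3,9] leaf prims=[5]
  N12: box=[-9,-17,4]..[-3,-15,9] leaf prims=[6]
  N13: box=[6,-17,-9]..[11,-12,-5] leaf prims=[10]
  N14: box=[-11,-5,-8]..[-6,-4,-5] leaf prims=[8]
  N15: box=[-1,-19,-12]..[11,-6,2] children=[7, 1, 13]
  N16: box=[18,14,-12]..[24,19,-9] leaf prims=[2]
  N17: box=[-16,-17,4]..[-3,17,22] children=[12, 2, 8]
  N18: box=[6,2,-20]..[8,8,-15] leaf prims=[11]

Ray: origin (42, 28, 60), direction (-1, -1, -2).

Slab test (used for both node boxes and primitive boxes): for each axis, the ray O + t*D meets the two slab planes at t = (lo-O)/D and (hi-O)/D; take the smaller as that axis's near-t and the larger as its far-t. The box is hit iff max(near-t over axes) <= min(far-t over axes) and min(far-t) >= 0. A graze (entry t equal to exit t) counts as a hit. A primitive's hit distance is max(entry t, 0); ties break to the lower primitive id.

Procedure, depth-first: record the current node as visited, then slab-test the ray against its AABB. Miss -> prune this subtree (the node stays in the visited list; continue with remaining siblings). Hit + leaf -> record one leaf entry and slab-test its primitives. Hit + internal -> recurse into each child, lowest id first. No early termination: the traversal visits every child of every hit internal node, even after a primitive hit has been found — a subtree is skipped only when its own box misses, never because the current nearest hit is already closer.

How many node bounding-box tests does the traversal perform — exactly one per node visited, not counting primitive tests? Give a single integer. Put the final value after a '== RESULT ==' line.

Traverse from the root:
N0 x:[18,58] y:[9,47] z:[19,40] -> hit [19,40], descend [5, 6, 15, 17]
  N5 x:[18,53] y:[9,33] z:[65/2,40] -> hit [65/2,33], descend [10, 14, 16, 18]
    N10 x:[31,37] y:[18,24] z:[73/2,37] -> miss, prune
    N14 x:[48,53] y:[32,33] z:[65/2,34] -> miss, prune
    N16 x:[18,24] y:[9,14] z:[69/2,36] -> miss, prune
    N18 x:[34,36] y:[20,26] z:[75/2,40] -> miss, prune
  N6 x:[18,47] y:[14,46] z:[45/2,57/2] -> hit [45/2,57/2], descend [3, 4, 9, 11]
    N3 x:[36,40] y:[45,46] z:[26,55/2] -> miss, prune
    N4 x:[45,47] y:[14,15] z:[23,24] -> miss, prune
    N9 x:[18,24] y:[26,32] z:[45/2,47/2] -> miss, prune
    N11 x:[22,27] y:[25,28] z:[51/2,57/2] -> hit [51/2,27] leaf, test {P5@t=51/2}
  N15 x:[31,43] y:[34,47] z:[29,36] -> hit [34,36], descend [1, 7, 13]
    N1 x:[40,43] y:[43,47] z:[29,61/2] -> miss, prune
    N7 x:[36,39] y:[34,40] z:[71/2,36] -> hit [36,36] leaf, test {P12@t=36}
    N13 x:[31,36] y:[40,45] z:[65/2,69/2] -> miss, prune
  N17 x:[45,58] y:[11,45] z:[19,28] -> miss, prune

Visited [0, 5, 10, 14, 16, 18, 6, 3, 4, 9, 11, 15, 1, 7, 13, 17]. Tests: 16 box, 2 leaf. Nearest: P5.

== RESULT ==
16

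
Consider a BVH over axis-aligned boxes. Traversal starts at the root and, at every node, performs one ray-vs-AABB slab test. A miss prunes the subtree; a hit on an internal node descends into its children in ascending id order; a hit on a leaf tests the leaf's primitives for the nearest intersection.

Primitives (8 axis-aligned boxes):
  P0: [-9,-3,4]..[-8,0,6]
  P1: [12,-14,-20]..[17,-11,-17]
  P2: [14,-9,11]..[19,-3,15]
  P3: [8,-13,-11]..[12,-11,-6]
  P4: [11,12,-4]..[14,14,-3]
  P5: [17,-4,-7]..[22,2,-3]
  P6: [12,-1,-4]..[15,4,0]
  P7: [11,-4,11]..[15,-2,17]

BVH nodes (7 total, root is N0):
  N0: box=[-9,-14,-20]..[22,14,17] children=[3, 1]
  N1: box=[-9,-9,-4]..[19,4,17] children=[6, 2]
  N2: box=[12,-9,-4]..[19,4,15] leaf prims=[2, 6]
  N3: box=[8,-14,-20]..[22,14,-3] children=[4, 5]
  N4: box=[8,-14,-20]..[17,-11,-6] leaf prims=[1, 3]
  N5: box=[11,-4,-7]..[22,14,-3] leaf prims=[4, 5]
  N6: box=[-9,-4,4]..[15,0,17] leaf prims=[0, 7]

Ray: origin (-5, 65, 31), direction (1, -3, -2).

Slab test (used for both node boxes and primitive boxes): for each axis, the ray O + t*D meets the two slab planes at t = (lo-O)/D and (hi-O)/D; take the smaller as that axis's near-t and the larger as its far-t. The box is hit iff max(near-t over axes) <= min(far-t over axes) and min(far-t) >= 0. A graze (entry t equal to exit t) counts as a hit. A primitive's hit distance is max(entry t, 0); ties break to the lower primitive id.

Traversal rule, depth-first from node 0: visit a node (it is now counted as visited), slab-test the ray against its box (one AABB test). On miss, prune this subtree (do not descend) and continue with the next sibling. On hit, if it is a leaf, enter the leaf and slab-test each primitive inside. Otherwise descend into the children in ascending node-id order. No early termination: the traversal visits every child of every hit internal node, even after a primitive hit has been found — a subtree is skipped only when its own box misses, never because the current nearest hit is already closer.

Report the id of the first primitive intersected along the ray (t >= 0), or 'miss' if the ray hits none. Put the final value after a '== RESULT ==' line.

Trace the traversal:
N0 x:[-4,27] y:[17,79/3] z:[7,51/2] -> hit [17,51/2], descend [1, 3]
  N1 x:[-4,24] y:[61/3,74/3] z:[7,35/2] -> miss, prune
  N3 x:[13,27] y:[17,79/3] z:[17,51/2] -> hit [17,51/2], descend [4, 5]
    N4 x:[13,22] y:[76/3,79/3] z:[37/2,51/2] -> miss, prune
    N5 x:[16,27] y:[17,23] z:[17,19] -> hit [17,19] leaf, test {P4@t=17, P5(miss)}

order=[0, 1, 3, 4, 5]  |boxes|=5  |leaves|=1  hit=P4

== RESULT ==
4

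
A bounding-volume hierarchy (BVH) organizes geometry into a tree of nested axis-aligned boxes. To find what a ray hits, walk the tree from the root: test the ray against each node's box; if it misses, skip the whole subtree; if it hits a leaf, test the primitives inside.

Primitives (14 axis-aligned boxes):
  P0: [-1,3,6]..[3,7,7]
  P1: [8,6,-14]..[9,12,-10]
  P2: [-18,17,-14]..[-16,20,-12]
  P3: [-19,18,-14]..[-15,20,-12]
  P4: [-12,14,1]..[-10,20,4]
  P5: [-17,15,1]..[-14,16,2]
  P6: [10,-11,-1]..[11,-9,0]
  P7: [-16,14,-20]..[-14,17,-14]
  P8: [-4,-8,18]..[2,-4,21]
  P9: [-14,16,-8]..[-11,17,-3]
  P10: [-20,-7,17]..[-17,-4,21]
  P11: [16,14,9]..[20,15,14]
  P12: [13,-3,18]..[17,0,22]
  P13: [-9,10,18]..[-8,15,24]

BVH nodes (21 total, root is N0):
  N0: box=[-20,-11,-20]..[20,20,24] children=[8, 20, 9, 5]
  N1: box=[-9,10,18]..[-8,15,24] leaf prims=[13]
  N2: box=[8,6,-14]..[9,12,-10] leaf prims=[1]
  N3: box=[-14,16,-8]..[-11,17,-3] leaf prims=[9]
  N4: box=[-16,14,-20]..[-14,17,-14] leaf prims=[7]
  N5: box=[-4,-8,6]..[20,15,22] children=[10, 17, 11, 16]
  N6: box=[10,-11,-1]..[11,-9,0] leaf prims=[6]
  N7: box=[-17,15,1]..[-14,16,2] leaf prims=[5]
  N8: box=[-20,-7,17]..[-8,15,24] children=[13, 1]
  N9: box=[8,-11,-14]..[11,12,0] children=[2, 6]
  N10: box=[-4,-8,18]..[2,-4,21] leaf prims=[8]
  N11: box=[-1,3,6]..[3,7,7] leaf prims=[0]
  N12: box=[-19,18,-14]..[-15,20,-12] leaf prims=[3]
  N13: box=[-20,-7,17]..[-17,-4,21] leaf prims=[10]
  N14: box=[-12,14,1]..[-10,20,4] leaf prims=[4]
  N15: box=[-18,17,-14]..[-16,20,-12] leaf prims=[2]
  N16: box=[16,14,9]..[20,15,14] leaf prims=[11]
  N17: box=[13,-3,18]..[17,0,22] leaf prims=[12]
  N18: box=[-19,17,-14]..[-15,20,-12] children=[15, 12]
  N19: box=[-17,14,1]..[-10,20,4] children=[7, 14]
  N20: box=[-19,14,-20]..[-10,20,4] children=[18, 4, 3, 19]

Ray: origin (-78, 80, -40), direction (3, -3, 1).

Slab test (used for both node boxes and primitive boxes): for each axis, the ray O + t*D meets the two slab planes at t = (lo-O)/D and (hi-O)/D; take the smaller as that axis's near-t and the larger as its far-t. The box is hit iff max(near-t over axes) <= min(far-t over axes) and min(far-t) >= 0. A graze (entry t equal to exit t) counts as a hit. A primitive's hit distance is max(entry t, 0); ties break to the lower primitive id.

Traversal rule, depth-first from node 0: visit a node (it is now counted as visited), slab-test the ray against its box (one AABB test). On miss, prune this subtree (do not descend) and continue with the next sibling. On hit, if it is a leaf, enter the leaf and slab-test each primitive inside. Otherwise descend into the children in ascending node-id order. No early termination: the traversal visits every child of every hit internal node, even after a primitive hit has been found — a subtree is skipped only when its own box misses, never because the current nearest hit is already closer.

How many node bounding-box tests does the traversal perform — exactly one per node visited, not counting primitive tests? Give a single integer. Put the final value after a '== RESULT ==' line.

Walk:
N0 x:[58/3,98/3] y:[20,91/3] z:[20,64] -> hit [20,91/3], descend [5, 8, 9, 20]
  N5 x:[74/3,98/3] y:[65/3,88/3] z:[46,62] -> miss, prune
  N8 x:[58/3,70/3] y:[65/3,29] z:[57,64] -> miss, prune
  N9 x:[86/3,89/3] y:[68/3,91/3] z:[26,40] -> hit [86/3,89/3], descend [2, 6]
    N2 x:[86/3,29] y:[68/3,74/3] z:[26,30] -> miss, prune
    N6 x:[88/3,89/3] y:[89/3,91/3] z:[39,40] -> miss, prune
  N20 x:[59/3,68/3] y:[20,22] z:[20,44] -> hit [20,22], descend [3, 4, 18, 19]
    N3 x:[64/3,67/3] y:[21,64/3] z:[32,37] -> miss, prune
    N4 x:[62/3,64/3] y:[21,22] z:[20,26] -> hit [21,64/3] leaf, test {P7@t=21}
    N18 x:[59/3,21] y:[20,21] z:[26,28] -> miss, prune
    N19 x:[61/3,68/3] y:[20,22] z:[41,44] -> miss, prune

order=[0, 5, 8, 9, 2, 6, 20, 3, 4, 18, 19]  |boxes|=11  |leaves|=1  hit=P7

== RESULT ==
11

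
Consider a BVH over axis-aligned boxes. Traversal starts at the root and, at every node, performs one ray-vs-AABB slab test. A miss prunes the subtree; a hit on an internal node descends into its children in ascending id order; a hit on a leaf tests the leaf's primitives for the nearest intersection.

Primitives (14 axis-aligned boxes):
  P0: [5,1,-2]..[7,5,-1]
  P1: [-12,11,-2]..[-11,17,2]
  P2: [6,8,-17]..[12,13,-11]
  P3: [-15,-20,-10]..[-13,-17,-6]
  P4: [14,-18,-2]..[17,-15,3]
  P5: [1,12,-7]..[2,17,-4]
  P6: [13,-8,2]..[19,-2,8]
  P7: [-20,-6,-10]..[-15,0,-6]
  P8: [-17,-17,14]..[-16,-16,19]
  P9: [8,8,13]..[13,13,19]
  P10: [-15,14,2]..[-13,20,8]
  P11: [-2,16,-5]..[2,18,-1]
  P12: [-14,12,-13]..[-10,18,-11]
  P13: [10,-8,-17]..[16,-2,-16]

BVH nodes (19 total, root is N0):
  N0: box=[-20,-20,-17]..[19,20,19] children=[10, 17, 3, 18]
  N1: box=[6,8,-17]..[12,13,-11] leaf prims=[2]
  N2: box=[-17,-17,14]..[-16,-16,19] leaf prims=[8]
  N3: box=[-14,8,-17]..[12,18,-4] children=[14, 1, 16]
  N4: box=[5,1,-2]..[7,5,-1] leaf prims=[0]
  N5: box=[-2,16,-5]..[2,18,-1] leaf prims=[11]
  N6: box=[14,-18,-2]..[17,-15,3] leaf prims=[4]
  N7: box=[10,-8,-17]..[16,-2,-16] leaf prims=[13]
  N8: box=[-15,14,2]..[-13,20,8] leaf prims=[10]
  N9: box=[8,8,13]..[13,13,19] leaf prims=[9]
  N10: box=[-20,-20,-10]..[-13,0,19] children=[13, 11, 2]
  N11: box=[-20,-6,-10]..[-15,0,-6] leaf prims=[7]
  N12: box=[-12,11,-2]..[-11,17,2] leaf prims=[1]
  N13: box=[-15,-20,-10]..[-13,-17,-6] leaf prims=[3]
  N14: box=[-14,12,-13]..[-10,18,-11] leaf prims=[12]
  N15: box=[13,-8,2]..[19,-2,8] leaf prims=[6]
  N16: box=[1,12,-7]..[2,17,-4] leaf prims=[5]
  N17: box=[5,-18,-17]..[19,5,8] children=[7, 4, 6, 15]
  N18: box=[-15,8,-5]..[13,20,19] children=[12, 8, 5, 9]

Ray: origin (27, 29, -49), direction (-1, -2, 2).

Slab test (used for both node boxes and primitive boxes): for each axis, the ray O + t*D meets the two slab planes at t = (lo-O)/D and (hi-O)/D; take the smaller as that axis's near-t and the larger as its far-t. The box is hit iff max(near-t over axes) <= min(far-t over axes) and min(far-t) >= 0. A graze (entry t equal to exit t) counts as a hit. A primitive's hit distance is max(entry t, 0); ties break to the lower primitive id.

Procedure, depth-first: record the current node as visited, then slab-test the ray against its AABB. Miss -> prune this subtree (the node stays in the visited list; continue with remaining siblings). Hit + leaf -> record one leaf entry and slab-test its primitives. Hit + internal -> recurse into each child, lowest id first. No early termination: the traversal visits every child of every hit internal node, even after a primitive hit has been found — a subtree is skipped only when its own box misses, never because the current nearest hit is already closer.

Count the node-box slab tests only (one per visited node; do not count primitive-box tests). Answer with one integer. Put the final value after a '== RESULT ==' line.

Walk:
N0 x:[8,47] y:[9/2,49/2] z:[16,34] -> hit [16,49/2], descend [3, 10, 17, 18]
  N3 x:[15,41] y:[11/2,21/2] z:[16,45/2] -> miss, prune
  N10 x:[40,47] y:[29/2,49/2] z:[39/2,34] -> miss, prune
  N17 x:[8,22] y:[12,47/2] z:[16,57/2] -> hit [16,22], descend [4, 6, 7, 15]
    N4 x:[20,22] y:[12,14] z:[47/2,24] -> miss, prune
    N6 x:[10,13] y:[22,47/2] z:[47/2,26] -> miss, prune
    N7 x:[11,17] y:[31/2,37/2] z:[16,33/2] -> hit [16,33/2] leaf, test {P13@t=16}
    N15 x:[8,14] y:[31/2,37/2] z:[51/2,57/2] -> miss, prune
  N18 x:[14,42] y:[9/2,21/2] z:[22,34] -> miss, prune

9 AABB tests over nodes [0, 3, 10, 17, 4, 6, 7, 15, 18]; 1 leaf entered; closest P13.

== RESULT ==
9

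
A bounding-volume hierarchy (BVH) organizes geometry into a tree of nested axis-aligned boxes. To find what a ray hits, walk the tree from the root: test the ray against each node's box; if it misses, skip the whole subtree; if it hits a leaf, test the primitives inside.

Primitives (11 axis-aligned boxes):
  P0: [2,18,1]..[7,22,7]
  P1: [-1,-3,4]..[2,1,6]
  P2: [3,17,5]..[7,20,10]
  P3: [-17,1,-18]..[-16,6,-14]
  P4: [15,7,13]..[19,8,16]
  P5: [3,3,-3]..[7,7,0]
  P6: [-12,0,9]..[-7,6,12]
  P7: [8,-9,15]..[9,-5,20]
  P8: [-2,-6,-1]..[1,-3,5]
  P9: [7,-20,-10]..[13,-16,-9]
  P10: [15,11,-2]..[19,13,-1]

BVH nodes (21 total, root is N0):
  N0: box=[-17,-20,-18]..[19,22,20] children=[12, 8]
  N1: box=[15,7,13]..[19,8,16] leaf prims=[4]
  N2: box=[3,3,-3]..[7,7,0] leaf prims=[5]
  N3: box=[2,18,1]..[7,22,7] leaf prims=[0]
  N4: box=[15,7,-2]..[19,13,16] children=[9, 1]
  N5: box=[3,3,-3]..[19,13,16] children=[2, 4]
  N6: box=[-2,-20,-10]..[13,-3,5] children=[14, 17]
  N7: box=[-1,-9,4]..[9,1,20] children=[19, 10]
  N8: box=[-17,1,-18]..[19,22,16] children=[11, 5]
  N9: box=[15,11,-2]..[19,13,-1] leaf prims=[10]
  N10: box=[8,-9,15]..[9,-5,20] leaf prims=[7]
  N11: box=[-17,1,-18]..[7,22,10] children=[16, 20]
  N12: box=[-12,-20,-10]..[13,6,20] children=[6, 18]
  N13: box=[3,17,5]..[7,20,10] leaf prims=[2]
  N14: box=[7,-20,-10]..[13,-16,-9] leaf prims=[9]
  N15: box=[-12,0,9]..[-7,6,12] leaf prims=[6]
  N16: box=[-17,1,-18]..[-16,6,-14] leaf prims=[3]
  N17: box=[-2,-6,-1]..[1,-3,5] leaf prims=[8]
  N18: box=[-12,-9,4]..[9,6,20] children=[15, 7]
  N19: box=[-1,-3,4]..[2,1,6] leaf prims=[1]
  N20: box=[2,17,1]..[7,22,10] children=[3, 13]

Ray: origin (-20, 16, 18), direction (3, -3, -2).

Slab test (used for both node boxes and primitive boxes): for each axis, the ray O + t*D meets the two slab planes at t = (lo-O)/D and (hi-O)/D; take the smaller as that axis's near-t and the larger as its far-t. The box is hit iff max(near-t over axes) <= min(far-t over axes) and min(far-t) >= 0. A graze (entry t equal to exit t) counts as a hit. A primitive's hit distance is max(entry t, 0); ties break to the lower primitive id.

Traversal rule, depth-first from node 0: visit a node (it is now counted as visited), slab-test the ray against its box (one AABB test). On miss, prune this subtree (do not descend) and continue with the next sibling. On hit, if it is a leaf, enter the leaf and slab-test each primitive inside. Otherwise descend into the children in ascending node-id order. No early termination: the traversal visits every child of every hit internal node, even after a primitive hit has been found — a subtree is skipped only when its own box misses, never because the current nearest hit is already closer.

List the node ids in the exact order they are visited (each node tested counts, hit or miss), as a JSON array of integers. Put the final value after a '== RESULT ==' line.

Traverse from the root:
N0 x:[1,13] y:[-2,12] z:[-1,18] -> hit [1,12], descend [8, 12]
  N8 x:[1,13] y:[-2,5] z:[1,18] -> hit [1,5], descend [5, 11]
    N5 x:[23/3,13] y:[1,13/3] z:[1,21/2] -> miss, prune
    N11 x:[1,9] y:[-2,5] z:[4,18] -> hit [4,5], descend [16, 20]
      N16 x:[1,4/3] y:[10/3,5] z:[16,18] -> miss, prune
      N20 x:[22/3,9] y:[-2,-1/3] z:[4,17/2] -> miss, prune
  N12 x:[8/3,11] y:[10/3,12] z:[-1,14] -> hit [10/3,11], descend [6, 18]
    N6 x:[6,11] y:[19/3,12] z:[13/2,14] -> hit [13/2,11], descend [14, 17]
      N14 x:[9,11] y:[32/3,12] z:[27/2,14] -> miss, prune
      N17 x:[6,7] y:[19/3,22/3] z:[13/2,19/2] -> hit [13/2,7] leaf, test {P8@t=13/2}
    N18 x:[8/3,29/3] y:[10/3,25/3] z:[-1,7] -> hit [10/3,7], descend [7, 15]
      N7 x:[19/3,29/3] y:[5,25/3] z:[-1,7] -> hit [19/3,7], descend [10, 19]
        N10 x:[28/3,29/3] y:[7,25/3] z:[-1,3/2] -> miss, prune
        N19 x:[19/3,22/3] y:[5,19/3] z:[6,7] -> hit [19/3,19/3] leaf, test {P1@t=19/3}
      N15 x:[8/3,13/3] y:[10/3,16/3] z:[3,9/2] -> hit [10/3,13/3] leaf, test {P6@t=10/3}

order=[0, 8, 5, 11, 16, 20, 12, 6, 14, 17, 18, 7, 10, 19, 15]  |boxes|=15  |leaves|=3  hit=P6

== RESULT ==
[0, 8, 5, 11, 16, 20, 12, 6, 14, 17, 18, 7, 10, 19, 15]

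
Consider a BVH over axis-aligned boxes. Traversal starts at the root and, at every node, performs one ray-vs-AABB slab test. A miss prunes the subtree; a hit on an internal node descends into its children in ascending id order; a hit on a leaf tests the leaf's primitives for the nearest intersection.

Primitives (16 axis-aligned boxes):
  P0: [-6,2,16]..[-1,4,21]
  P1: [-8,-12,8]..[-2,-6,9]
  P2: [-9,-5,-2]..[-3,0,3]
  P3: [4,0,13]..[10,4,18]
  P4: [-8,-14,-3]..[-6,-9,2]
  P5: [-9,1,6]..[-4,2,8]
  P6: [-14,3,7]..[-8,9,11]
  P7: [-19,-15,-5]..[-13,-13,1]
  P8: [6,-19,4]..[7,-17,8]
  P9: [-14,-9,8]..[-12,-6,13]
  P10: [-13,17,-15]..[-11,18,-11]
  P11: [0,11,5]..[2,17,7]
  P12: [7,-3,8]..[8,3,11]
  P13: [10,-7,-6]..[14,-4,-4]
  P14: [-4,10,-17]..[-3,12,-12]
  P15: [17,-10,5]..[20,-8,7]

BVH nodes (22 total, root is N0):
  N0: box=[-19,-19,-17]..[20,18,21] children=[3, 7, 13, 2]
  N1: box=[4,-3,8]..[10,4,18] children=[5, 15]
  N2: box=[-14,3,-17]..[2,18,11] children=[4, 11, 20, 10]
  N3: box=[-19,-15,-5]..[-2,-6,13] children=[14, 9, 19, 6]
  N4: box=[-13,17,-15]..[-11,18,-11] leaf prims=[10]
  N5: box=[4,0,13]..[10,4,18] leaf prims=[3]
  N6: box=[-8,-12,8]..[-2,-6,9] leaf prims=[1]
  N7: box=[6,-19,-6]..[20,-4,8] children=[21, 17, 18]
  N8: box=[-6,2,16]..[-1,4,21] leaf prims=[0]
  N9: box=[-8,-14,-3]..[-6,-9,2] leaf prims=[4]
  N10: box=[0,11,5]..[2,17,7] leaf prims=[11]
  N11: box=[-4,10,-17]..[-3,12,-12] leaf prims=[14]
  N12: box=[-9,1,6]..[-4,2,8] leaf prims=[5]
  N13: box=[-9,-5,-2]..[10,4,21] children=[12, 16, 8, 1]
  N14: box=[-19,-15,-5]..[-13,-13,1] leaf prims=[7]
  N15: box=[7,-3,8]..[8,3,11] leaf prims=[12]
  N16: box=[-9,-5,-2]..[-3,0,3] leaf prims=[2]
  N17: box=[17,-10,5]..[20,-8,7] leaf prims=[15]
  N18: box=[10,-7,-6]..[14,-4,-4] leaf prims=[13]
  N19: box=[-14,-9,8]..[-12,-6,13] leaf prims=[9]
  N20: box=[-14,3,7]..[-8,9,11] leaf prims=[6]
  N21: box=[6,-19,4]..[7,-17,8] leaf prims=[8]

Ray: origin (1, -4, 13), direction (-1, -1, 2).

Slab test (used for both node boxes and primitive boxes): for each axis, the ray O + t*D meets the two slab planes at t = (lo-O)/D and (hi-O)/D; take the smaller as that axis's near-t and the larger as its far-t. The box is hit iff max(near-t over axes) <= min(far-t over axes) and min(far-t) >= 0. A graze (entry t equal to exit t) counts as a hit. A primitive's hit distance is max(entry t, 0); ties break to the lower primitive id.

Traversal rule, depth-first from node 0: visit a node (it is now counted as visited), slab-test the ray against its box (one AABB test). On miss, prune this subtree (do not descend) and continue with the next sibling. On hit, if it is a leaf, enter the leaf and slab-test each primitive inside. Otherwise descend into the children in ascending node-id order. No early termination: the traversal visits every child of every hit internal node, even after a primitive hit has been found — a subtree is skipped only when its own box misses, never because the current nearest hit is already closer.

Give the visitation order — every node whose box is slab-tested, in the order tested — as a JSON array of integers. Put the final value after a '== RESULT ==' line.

Traverse from the root:
N0 x:[-19,20] y:[-22,15] z:[-15,4] -> hit [-15,4], descend [2, 3, 7, 13]
  N2 x:[-1,15] y:[-22,-7] z:[-15,-1] -> miss, prune
  N3 x:[3,20] y:[2,11] z:[-9,0] -> miss, prune
  N7 x:[-19,-5] y:[0,15] z:[-19/2,-5/2] -> miss, prune
  N13 x:[-9,10] y:[-8,1] z:[-15/2,4] -> hit [-15/2,1], descend [1, 8, 12, 16]
    N1 x:[-9,-3] y:[-8,-1] z:[-5/2,5/2] -> miss, prune
    N8 x:[2,7] y:[-8,-6] z:[3/2,4] -> miss, prune
    N12 x:[5,10] y:[-6,-5] z:[-7/2,-5/2] -> miss, prune
    N16 x:[4,10] y:[-4,1] z:[-15/2,-5] -> miss, prune

order=[0, 2, 3, 7, 13, 1, 8, 12, 16]  |boxes|=9  |leaves|=0  hit=miss

== RESULT ==
[0, 2, 3, 7, 13, 1, 8, 12, 16]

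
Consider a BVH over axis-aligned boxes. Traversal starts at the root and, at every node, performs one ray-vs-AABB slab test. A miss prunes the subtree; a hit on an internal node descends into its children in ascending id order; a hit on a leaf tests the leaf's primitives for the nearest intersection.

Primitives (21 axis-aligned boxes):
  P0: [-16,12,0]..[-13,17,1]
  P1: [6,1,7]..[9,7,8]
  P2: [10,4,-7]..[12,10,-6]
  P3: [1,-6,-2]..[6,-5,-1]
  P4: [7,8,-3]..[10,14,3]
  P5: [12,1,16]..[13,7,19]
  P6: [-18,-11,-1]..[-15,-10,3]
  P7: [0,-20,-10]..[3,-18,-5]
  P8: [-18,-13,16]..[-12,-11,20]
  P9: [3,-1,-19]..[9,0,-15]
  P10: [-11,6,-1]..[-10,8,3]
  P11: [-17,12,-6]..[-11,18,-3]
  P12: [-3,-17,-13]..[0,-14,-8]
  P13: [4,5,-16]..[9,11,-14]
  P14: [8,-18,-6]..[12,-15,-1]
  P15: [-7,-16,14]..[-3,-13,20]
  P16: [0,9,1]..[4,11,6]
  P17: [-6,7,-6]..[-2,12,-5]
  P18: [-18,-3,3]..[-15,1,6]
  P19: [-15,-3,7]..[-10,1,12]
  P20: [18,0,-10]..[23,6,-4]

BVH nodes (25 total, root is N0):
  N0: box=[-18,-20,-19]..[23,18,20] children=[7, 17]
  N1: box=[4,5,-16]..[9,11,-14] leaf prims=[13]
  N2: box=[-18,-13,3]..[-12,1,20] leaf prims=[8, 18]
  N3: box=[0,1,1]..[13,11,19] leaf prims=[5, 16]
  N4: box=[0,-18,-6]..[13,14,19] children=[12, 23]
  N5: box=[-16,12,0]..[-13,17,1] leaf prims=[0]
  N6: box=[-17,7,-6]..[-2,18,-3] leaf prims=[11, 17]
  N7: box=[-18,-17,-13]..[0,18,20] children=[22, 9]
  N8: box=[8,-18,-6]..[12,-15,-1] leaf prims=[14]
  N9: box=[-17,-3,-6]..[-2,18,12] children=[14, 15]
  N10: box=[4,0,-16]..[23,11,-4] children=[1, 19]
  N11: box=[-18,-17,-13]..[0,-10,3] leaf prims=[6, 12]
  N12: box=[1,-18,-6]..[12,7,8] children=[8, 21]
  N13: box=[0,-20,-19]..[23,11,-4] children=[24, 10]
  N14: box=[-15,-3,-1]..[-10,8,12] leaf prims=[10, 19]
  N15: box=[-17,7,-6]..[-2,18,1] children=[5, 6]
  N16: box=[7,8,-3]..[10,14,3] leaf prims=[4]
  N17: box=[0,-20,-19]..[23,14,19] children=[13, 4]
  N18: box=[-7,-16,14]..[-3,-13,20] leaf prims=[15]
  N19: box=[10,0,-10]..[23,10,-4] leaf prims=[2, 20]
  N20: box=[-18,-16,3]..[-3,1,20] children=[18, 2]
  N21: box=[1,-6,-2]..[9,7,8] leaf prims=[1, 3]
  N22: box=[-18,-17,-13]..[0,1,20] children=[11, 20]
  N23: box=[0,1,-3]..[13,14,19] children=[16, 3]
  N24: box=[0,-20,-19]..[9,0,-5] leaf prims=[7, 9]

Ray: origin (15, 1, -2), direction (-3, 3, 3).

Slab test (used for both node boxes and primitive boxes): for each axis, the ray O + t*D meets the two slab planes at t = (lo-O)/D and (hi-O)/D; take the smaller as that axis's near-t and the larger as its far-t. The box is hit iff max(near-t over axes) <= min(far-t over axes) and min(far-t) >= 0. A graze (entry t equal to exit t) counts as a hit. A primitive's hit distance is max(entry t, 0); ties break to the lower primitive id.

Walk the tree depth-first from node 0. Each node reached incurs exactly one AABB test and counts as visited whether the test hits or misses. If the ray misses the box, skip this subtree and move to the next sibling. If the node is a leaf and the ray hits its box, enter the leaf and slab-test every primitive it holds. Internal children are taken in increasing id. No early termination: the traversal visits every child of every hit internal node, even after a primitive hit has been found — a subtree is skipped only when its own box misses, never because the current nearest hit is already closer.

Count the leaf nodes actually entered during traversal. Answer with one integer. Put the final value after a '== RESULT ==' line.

Walk:
N0 x:[-8/3,11] y:[-7,17/3] z:[-17/3,22/3] -> hit [-8/3,17/3], descend [7, 17]
  N7 x:[5,11] y:[-6,17/3] z:[-11/3,22/3] -> hit [5,17/3], descend [9, 22]
    N9 x:[17/3,32/3] y:[-4/3,17/3] z:[-4/3,14/3] -> miss, prune
    N22 x:[5,11] y:[-6,0] z:[-11/3,22/3] -> miss, prune
  N17 x:[-8/3,5] y:[-7,13/3] z:[-17/3,7] -> hit [-8/3,13/3], descend [4, 13]
    N4 x:[2/3,5] y:[-19/3,13/3] z:[-4/3,7] -> hit [2/3,13/3], descend [12, 23]
      N12 x:[1,14/3] y:[-19/3,2] z:[-4/3,10/3] -> hit [1,2], descend [8, 21]
        N8 x:[1,7/3] y:[-19/3,-16/3] z:[-4/3,1/3] -> miss, prune
        N21 x:[2,14/3] y:[-7/3,2] z:[0,10/3] -> hit [2,2] leaf, test {P1(miss), P3(miss)}
      N23 x:[2/3,5] y:[0,13/3] z:[-1/3,7] -> hit [2/3,13/3], descend [3, 16]
        N3 x:[2/3,5] y:[0,10/3] z:[1,7] -> hit [1,10/3] leaf, test {P5(miss), P16(miss)}
        N16 x:[5/3,8/3] y:[7/3,13/3] z:[-1/3,5/3] -> miss, prune
    N13 x:[-8/3,5] y:[-7,10/3] z:[-17/3,-2/3] -> miss, prune

order=[0, 7, 9, 22, 17, 4, 12, 8, 21, 23, 3, 16, 13]  |boxes|=13  |leaves|=2  hit=miss

== RESULT ==
2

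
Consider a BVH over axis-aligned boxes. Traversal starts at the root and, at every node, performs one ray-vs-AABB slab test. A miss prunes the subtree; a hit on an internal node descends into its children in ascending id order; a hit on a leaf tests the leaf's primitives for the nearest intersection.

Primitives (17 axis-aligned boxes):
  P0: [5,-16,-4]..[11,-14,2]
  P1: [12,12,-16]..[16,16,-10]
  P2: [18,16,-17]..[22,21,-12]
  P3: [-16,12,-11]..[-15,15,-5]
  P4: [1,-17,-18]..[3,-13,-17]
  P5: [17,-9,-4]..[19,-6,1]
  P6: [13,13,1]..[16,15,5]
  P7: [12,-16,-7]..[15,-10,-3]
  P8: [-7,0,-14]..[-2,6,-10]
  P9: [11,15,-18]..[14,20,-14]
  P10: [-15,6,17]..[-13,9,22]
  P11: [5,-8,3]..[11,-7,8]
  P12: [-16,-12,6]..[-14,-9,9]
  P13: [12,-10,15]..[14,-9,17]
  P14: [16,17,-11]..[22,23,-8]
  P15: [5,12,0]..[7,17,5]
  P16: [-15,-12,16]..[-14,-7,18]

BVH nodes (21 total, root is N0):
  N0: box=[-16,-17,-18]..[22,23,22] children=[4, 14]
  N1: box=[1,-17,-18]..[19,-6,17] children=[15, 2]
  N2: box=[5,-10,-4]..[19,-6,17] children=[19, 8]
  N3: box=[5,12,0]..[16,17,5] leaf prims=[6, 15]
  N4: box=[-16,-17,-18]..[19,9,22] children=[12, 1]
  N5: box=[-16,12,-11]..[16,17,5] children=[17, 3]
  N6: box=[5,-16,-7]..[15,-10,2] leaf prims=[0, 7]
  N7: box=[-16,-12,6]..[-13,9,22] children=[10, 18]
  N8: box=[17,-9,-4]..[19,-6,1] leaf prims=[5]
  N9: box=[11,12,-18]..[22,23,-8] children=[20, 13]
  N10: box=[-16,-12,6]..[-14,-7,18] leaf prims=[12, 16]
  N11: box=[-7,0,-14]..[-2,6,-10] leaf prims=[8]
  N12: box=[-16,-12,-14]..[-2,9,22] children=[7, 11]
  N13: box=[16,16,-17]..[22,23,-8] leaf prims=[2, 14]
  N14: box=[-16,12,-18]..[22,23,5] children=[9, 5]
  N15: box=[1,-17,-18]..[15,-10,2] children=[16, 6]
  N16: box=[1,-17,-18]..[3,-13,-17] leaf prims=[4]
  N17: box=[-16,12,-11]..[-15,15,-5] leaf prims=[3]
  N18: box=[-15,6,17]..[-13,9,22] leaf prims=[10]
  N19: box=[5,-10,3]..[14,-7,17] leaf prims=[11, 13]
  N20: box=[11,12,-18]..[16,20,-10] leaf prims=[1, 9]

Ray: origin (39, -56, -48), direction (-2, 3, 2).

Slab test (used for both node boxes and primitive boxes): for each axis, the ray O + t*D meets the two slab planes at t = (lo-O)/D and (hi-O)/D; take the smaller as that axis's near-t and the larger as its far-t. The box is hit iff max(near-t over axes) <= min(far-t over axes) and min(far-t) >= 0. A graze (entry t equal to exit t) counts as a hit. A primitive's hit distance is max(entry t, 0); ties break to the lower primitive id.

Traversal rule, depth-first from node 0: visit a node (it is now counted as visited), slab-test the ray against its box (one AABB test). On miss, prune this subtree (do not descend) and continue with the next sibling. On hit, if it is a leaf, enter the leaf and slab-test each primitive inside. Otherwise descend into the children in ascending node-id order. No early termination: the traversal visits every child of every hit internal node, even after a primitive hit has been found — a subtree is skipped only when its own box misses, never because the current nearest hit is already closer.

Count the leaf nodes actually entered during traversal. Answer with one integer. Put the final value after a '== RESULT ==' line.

Traverse from the root:
N0 x:[17/2,55/2] y:[13,79/3] z:[15,35] -> hit [15,79/3], descend [4, 14]
  N4 x:[10,55/2] y:[13,65/3] z:[15,35] -> hit [15,65/3], descend [1, 12]
    N1 x:[10,19] y:[13,50/3] z:[15,65/2] -> hit [15,50/3], descend [2, 15]
      N2 x:[10,17] y:[46/3,50/3] z:[22,65/2] -> miss, prune
      N15 x:[12,19] y:[13,46/3] z:[15,25] -> hit [15,46/3], descend [6, 16]
        N6 x:[12,17] y:[40/3,46/3] z:[41/2,25] -> miss, prune
        N16 x:[18,19] y:[13,43/3] z:[15,31/2] -> miss, prune
    N12 x:[41/2,55/2] y:[44/3,65/3] z:[17,35] -> hit [41/2,65/3], descend [7, 11]
      N7 x:[26,55/2] y:[44/3,65/3] z:[27,35] -> miss, prune
      N11 x:[41/2,23] y:[56/3,62/3] z:[17,19] -> miss, prune
  N14 x:[17/2,55/2] y:[68/3,79/3] z:[15,53/2] -> hit [68/3,79/3], descend [5, 9]
    N5 x:[23/2,55/2] y:[68/3,73/3] z:[37/2,53/2] -> hit [68/3,73/3], descend [3, 17]
      N3 x:[23/2,17] y:[68/3,73/3] z:[24,53/2] -> miss, prune
      N17 x:[27,55/2] y:[68/3,71/3] z:[37/2,43/2] -> miss, prune
    N9 x:[17/2,14] y:[68/3,79/3] z:[15,20] -> miss, prune

Summary -> nodes [0, 4, 1, 2, 15, 6, 16, 12, 7, 11, 14, 5, 3, 17, 9]; box-tests=15; leaf-entries=0; first=miss

== RESULT ==
0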